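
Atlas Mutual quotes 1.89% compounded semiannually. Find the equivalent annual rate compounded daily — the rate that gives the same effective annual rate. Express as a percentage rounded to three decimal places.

1.881%

EAR = (1 + 0.0189/2)^2 − 1 = 0.018989.
Solve (1 + r/365)^365 = 1.018989: r/365 = 1.018989^(1/365) − 1 = 0.000052, so r = 0.018812 = 1.881%.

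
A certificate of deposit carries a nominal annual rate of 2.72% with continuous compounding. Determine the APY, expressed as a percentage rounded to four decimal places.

2.7573%

With continuous compounding, EAR = e^0.0272 − 1.
e^0.0272 = 1.027573, so EAR = 0.027573 = 2.7573%.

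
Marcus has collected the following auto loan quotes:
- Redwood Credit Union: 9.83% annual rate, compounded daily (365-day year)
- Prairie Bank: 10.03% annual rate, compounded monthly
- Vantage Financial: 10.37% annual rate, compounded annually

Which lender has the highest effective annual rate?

Redwood Credit Union: (1 + 0.0983/365)^365 − 1 = 10.328%
Prairie Bank: (1 + 0.1003/12)^12 − 1 = 10.504%
Vantage Financial: compounded annually, EAR = 10.370%
The highest effective annual rate is Prairie Bank at 10.504%.

Prairie Bank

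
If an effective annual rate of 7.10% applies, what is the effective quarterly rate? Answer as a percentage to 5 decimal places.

1.72961%

The per-quarter rate i satisfies (1 + i)^4 = 1 + 0.0710.
i = 1.0710^(1/4) − 1 = 0.0172961 = 1.72961%.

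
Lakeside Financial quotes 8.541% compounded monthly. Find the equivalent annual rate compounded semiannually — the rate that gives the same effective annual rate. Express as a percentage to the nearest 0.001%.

EAR = (1 + 0.08541/12)^12 − 1 = 0.088834.
Solve (1 + r/2)^2 = 1.088834: r/2 = 1.088834^(1/2) − 1 = 0.043472, so r = 0.086944 = 8.694%.

8.694%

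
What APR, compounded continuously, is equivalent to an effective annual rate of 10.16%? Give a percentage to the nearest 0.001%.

Continuous: nominal r satisfies e^r − 1 = 0.1016.
r = ln(1 + 0.1016) = ln(1.1016) = 0.096764 = 9.676%.

9.676%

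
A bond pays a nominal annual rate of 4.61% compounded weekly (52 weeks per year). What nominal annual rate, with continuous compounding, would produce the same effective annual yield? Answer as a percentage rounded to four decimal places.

EAR = (1 + 0.0461/52)^52 − 1 = 0.047158.
Equivalent continuous rate: r = ln(1 + 0.047158) = 0.046080 = 4.6080%.

4.6080%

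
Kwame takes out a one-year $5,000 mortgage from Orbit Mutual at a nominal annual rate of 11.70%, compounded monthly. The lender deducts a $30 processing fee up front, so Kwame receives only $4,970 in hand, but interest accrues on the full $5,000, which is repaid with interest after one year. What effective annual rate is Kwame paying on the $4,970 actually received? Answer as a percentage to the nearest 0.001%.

Amount owed after one year: 5,000 × (1 + 0.1170/12)^12 = 5,000 × 1.123483 = $5,617.41.
Effective rate on net proceeds: 5,617.41 / 4,970 − 1 = 0.130264 = 13.026%.

13.026%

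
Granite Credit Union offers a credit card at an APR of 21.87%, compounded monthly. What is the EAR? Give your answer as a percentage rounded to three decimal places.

24.201%

EAR = (1 + 0.2187/12)^12 − 1.
= (1 + 0.018225)^12 − 1 = 1.242010 − 1 = 24.201%.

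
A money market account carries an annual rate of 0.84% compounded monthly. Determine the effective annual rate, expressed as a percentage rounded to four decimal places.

EAR = (1 + 0.0084/12)^12 − 1.
= (1 + 0.000700)^12 − 1 = 1.008432 − 1 = 0.8432%.

0.8432%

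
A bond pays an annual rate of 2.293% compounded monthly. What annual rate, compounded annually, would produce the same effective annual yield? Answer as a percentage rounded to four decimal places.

2.3173%

EAR = (1 + 0.02293/12)^12 − 1 = 0.023173.
Compounded annually, the equivalent nominal rate is the EAR itself: 2.3173%.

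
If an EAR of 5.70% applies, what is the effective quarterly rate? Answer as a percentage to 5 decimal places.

1.39552%

The per-quarter rate i satisfies (1 + i)^4 = 1 + 0.0570.
i = 1.0570^(1/4) − 1 = 0.0139552 = 1.39552%.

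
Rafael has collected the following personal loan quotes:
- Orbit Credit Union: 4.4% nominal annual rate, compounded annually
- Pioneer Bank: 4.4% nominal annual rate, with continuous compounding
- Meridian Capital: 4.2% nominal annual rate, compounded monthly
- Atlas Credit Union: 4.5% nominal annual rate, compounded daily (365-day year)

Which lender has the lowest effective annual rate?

Orbit Credit Union: compounded annually, EAR = 4.400%
Pioneer Bank: e^0.044 − 1 = 4.498%
Meridian Capital: (1 + 0.042/12)^12 − 1 = 4.282%
Atlas Credit Union: (1 + 0.045/365)^365 − 1 = 4.602%
The lowest effective annual rate is Meridian Capital at 4.282%.

Meridian Capital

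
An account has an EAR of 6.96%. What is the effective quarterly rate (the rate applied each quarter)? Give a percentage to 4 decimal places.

1.6963%

The per-quarter rate i satisfies (1 + i)^4 = 1 + 0.0696.
i = 1.0696^(1/4) − 1 = 0.0169635 = 1.6963%.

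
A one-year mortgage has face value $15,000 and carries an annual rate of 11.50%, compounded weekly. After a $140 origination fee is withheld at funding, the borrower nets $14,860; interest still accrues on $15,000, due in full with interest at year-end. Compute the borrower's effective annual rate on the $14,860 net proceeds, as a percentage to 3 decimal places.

13.230%

Amount owed after one year: 15,000 × (1 + 0.1150/52)^52 = 15,000 × 1.121731 = $16,825.96.
Effective rate on net proceeds: 16,825.96 / 14,860 − 1 = 0.132299 = 13.230%.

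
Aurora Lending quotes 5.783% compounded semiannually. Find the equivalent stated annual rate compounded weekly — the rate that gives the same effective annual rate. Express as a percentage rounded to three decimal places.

5.704%

EAR = (1 + 0.05783/2)^2 − 1 = 0.058666.
Solve (1 + r/52)^52 = 1.058666: r/52 = 1.058666^(1/52) − 1 = 0.001097, so r = 0.057041 = 5.704%.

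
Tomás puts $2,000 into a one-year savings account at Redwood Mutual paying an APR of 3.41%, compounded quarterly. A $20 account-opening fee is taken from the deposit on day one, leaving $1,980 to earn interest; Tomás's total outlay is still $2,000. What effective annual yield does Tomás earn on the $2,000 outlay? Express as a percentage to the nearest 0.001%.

2.419%

Value after one year: 1,980 × (1 + 0.0341/4)^4 = 1,980 × 1.034539 = $2,048.39.
Effective yield on the $2,000 outlay: 2,048.39 / 2,000 − 1 = 0.024193 = 2.419%.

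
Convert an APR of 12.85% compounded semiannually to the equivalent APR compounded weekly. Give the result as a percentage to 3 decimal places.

12.469%

EAR = (1 + 0.1285/2)^2 − 1 = 0.132628.
Solve (1 + r/52)^52 = 1.132628: r/52 = 1.132628^(1/52) − 1 = 0.002398, so r = 0.124690 = 12.469%.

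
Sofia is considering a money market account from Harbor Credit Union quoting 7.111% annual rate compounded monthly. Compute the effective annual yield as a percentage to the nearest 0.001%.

7.347%

EAR = (1 + 0.07111/12)^12 − 1.
= 1.073474 − 1 = 7.347%.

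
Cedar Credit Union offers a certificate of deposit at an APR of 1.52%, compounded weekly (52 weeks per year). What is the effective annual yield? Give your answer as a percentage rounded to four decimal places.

1.5314%

EAR = (1 + 0.0152/52)^52 − 1.
= (1 + 0.000292)^52 − 1 = 1.015314 − 1 = 1.5314%.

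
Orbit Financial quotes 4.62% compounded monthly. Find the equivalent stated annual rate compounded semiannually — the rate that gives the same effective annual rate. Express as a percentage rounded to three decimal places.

EAR = (1 + 0.0462/12)^12 − 1 = 0.047191.
Solve (1 + r/2)^2 = 1.047191: r/2 = 1.047191^(1/2) − 1 = 0.023323, so r = 0.046647 = 4.665%.

4.665%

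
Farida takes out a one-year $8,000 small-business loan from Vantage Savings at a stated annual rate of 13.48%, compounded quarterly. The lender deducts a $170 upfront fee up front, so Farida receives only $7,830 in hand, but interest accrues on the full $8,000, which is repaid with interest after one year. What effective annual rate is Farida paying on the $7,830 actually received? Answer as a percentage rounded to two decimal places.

16.66%

Amount owed after one year: 8,000 × (1 + 0.1348/4)^4 = 8,000 × 1.141769 = $9,134.15.
Effective rate on net proceeds: 9,134.15 / 7,830 − 1 = 0.166558 = 16.66%.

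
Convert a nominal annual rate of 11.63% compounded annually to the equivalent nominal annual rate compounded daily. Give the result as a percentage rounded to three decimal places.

Compounded annually, EAR = nominal = 0.116300.
Solve (1 + r/365)^365 = 1.116300: r/365 = 1.116300^(1/365) − 1 = 0.000301, so r = 0.110036 = 11.004%.

11.004%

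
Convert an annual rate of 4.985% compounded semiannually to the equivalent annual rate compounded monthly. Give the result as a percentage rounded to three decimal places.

EAR = (1 + 0.04985/2)^2 − 1 = 0.050471.
Solve (1 + r/12)^12 = 1.050471: r/12 = 1.050471^(1/12) − 1 = 0.004112, so r = 0.049340 = 4.934%.

4.934%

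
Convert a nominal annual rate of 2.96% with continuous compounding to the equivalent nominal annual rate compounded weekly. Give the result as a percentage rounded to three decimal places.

EAR under continuous compounding: e^0.0296 − 1 = 0.030042.
Solve (1 + r/52)^52 = 1.030042: r/52 = 1.030042^(1/52) − 1 = 0.000569, so r = 0.029608 = 2.961%.

2.961%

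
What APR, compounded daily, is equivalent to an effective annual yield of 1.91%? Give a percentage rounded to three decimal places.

1.892%

(1 + r/365)^365 − 1 = 0.0191, so 1 + r/365 = 1.0191^(1/365).
r/365 = 0.000052, so r = 0.018920 = 1.892%.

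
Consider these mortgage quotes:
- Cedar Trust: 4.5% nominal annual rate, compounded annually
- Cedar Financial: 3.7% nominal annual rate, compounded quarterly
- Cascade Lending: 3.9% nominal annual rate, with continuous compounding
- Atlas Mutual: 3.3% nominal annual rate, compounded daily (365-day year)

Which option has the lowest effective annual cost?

Cedar Trust: compounded annually, EAR = 4.500%
Cedar Financial: (1 + 0.037/4)^4 − 1 = 3.752%
Cascade Lending: e^0.039 − 1 = 3.977%
Atlas Mutual: (1 + 0.033/365)^365 − 1 = 3.355%
The lowest effective annual rate is Atlas Mutual at 3.355%.

Atlas Mutual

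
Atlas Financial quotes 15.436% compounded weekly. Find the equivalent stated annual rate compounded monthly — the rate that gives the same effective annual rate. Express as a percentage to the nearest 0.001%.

15.513%

EAR = (1 + 0.15436/52)^52 − 1 = 0.166644.
Solve (1 + r/12)^12 = 1.166644: r/12 = 1.166644^(1/12) − 1 = 0.012927, so r = 0.155125 = 15.513%.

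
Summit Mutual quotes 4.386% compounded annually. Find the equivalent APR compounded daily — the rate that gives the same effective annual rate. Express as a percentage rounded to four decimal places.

4.2928%

Compounded annually, EAR = nominal = 0.043860.
Solve (1 + r/365)^365 = 1.043860: r/365 = 1.043860^(1/365) − 1 = 0.000118, so r = 0.042928 = 4.2928%.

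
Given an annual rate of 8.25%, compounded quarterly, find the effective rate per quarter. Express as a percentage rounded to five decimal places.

With a nominal annual rate compounded quarterly, the periodic rate is the nominal rate divided by 4.
i = 0.0825 / 4 = 0.0206250 = 2.06250%.

2.06250%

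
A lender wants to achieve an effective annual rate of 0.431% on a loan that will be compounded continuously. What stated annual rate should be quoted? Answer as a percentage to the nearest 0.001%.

Continuous: nominal r satisfies e^r − 1 = 0.00431.
r = ln(1 + 0.00431) = ln(1.00431) = 0.004301 = 0.430%.

0.430%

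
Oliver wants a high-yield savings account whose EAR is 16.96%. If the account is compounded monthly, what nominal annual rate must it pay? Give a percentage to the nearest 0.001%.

(1 + r/12)^12 − 1 = 0.1696, so 1 + r/12 = 1.1696^(1/12).
r/12 = 0.013141, so r = 0.157689 = 15.769%.

15.769%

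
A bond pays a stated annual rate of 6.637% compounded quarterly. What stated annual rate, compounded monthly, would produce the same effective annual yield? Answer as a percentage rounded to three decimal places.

EAR = (1 + 0.06637/4)^4 − 1 = 0.068040.
Solve (1 + r/12)^12 = 1.068040: r/12 = 1.068040^(1/12) − 1 = 0.005501, so r = 0.066006 = 6.601%.

6.601%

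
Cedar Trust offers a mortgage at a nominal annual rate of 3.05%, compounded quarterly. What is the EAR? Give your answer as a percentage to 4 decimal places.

3.0851%

EAR = (1 + 0.0305/4)^4 − 1.
= (1 + 0.007625)^4 − 1 = 1.030851 − 1 = 3.0851%.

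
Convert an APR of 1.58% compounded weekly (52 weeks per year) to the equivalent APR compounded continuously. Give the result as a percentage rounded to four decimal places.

EAR = (1 + 0.0158/52)^52 − 1 = 0.015923.
Equivalent continuous rate: r = ln(1 + 0.015923) = 0.015798 = 1.5798%.

1.5798%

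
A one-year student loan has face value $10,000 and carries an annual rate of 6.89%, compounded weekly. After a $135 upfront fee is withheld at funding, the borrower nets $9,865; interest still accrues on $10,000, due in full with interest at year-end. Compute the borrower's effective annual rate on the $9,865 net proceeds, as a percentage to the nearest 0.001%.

8.594%

Amount owed after one year: 10,000 × (1 + 0.0689/52)^52 = 10,000 × 1.071280 = $10,712.80.
Effective rate on net proceeds: 10,712.80 / 9,865 − 1 = 0.085940 = 8.594%.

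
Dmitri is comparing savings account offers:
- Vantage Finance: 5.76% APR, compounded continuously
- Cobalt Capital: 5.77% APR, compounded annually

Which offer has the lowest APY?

Cobalt Capital

Vantage Finance: e^0.0576 − 1 = 5.929%
Cobalt Capital: compounded annually, EAR = 5.770%
The lowest effective annual rate is Cobalt Capital at 5.770%.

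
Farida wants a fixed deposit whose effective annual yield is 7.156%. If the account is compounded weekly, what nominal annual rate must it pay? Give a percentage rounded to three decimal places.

6.916%

(1 + r/52)^52 − 1 = 0.07156, so 1 + r/52 = 1.07156^(1/52).
r/52 = 0.001330, so r = 0.069161 = 6.916%.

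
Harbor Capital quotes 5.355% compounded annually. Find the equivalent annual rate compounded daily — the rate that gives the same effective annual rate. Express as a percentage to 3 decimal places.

Compounded annually, EAR = nominal = 0.053550.
Solve (1 + r/365)^365 = 1.053550: r/365 = 1.053550^(1/365) − 1 = 0.000143, so r = 0.052169 = 5.217%.

5.217%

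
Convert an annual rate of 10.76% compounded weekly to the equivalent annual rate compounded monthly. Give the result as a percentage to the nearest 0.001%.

EAR = (1 + 0.1076/52)^52 − 1 = 0.113478.
Solve (1 + r/12)^12 = 1.113478: r/12 = 1.113478^(1/12) − 1 = 0.008998, so r = 0.107972 = 10.797%.

10.797%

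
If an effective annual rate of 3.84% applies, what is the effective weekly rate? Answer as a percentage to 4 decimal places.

The per-week rate i satisfies (1 + i)^52 = 1 + 0.0384.
i = 1.0384^(1/52) − 1 = 0.0007249 = 0.0725%.

0.0725%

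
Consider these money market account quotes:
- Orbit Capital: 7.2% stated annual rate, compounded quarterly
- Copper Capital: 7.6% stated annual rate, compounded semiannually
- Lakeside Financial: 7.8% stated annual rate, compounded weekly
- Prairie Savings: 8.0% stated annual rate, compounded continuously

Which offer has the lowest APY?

Orbit Capital: (1 + 0.072/4)^4 − 1 = 7.397%
Copper Capital: (1 + 0.076/2)^2 − 1 = 7.744%
Lakeside Financial: (1 + 0.078/52)^52 − 1 = 8.106%
Prairie Savings: e^0.080 − 1 = 8.329%
The lowest effective annual rate is Orbit Capital at 7.397%.

Orbit Capital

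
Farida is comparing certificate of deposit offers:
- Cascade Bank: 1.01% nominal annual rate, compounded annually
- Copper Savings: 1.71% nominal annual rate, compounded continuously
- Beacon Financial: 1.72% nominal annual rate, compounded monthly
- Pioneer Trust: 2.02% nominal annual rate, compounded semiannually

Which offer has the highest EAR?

Pioneer Trust

Cascade Bank: compounded annually, EAR = 1.010%
Copper Savings: e^0.0171 − 1 = 1.725%
Beacon Financial: (1 + 0.0172/12)^12 − 1 = 1.734%
Pioneer Trust: (1 + 0.0202/2)^2 − 1 = 2.030%
The highest effective annual rate is Pioneer Trust at 2.030%.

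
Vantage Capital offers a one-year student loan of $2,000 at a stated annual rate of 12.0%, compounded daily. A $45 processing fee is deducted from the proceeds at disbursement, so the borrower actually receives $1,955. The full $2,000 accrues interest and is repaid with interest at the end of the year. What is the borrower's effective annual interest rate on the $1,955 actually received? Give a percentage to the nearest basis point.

15.34%

Amount owed after one year: 2,000 × (1 + 0.120/365)^365 = 2,000 × 1.127475 = $2,254.95.
Effective rate on net proceeds: 2,254.95 / 1,955 − 1 = 0.153427 = 15.34%.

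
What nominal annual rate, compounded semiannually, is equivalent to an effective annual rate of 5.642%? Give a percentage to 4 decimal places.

5.5646%

(1 + r/2)^2 − 1 = 0.05642, so 1 + r/2 = 1.05642^(1/2).
r/2 = 0.027823, so r = 0.055646 = 5.5646%.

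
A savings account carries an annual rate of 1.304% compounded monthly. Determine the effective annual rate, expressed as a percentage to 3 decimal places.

EAR = (1 + 0.01304/12)^12 − 1.
= 1.013118 − 1 = 1.312%.

1.312%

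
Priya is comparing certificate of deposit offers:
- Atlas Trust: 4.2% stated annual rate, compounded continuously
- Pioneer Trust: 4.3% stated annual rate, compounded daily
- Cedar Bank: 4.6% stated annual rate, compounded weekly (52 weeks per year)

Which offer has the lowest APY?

Atlas Trust

Atlas Trust: e^0.042 − 1 = 4.289%
Pioneer Trust: (1 + 0.043/365)^365 − 1 = 4.394%
Cedar Bank: (1 + 0.046/52)^52 − 1 = 4.705%
The lowest effective annual rate is Atlas Trust at 4.289%.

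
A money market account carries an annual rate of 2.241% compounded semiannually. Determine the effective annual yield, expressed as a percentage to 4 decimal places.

EAR = (1 + 0.02241/2)^2 − 1.
= 1.022536 − 1 = 2.2536%.

2.2536%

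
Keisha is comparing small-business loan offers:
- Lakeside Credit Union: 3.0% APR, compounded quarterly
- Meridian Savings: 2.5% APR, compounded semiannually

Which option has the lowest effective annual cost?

Lakeside Credit Union: (1 + 0.030/4)^4 − 1 = 3.034%
Meridian Savings: (1 + 0.025/2)^2 − 1 = 2.516%
The lowest effective annual rate is Meridian Savings at 2.516%.

Meridian Savings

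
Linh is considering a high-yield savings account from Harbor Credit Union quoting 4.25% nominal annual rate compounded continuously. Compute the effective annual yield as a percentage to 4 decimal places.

With continuous compounding, EAR = e^0.0425 − 1.
e^0.0425 = 1.043416, so EAR = 0.043416 = 4.3416%.

4.3416%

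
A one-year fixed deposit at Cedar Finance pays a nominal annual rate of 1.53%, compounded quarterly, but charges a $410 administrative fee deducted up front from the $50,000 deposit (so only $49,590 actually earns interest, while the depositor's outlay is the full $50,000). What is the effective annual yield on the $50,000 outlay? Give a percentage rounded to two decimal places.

0.71%

Value after one year: 49,590 × (1 + 0.0153/4)^4 = 49,590 × 1.015388 = $50,353.09.
Effective yield on the $50,000 outlay: 50,353.09 / 50,000 − 1 = 0.007062 = 0.71%.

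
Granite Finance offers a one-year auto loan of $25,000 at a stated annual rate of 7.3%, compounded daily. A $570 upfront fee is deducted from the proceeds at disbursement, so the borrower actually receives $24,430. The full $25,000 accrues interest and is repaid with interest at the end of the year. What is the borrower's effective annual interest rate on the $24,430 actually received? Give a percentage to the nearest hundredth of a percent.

10.08%

Amount owed after one year: 25,000 × (1 + 0.073/365)^365 = 25,000 × 1.075723 = $26,893.07.
Effective rate on net proceeds: 26,893.07 / 24,430 − 1 = 0.100821 = 10.08%.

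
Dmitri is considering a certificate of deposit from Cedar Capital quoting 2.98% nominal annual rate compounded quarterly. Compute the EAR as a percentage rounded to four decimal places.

EAR = (1 + 0.0298/4)^4 − 1.
= 1.030135 − 1 = 3.0135%.

3.0135%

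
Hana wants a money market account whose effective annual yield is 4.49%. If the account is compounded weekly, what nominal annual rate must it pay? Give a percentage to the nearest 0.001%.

4.394%

(1 + r/52)^52 − 1 = 0.0449, so 1 + r/52 = 1.0449^(1/52).
r/52 = 0.000845, so r = 0.043940 = 4.394%.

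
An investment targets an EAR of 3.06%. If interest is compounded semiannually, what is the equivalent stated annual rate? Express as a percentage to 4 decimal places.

3.0369%

(1 + r/2)^2 − 1 = 0.0306, so 1 + r/2 = 1.0306^(1/2).
r/2 = 0.015185, so r = 0.030369 = 3.0369%.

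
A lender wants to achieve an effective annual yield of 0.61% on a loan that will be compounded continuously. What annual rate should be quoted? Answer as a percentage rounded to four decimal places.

Continuous: nominal r satisfies e^r − 1 = 0.0061.
r = ln(1 + 0.0061) = ln(1.0061) = 0.006081 = 0.6081%.

0.6081%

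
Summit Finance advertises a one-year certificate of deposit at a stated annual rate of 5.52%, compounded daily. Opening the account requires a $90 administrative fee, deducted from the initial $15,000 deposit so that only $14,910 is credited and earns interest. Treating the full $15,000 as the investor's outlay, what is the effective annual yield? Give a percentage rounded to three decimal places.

5.041%

Value after one year: 14,910 × (1 + 0.0552/365)^365 = 14,910 × 1.056748 = $15,756.11.
Effective yield on the $15,000 outlay: 15,756.11 / 15,000 − 1 = 0.050407 = 5.041%.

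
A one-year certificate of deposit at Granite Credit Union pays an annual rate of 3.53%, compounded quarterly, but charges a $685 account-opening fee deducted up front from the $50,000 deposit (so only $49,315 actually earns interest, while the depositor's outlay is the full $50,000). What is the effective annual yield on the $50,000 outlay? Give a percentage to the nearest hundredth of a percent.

Value after one year: 49,315 × (1 + 0.0353/4)^4 = 49,315 × 1.035770 = $51,079.00.
Effective yield on the $50,000 outlay: 51,079.00 / 50,000 − 1 = 0.021580 = 2.16%.

2.16%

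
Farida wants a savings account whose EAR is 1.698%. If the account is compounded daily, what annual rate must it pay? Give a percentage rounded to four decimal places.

(1 + r/365)^365 − 1 = 0.01698, so 1 + r/365 = 1.01698^(1/365).
r/365 = 0.000046, so r = 0.016838 = 1.6838%.

1.6838%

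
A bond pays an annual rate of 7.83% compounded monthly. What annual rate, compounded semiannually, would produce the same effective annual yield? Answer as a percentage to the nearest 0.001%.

7.959%

EAR = (1 + 0.0783/12)^12 − 1 = 0.081172.
Solve (1 + r/2)^2 = 1.081172: r/2 = 1.081172^(1/2) − 1 = 0.039794, so r = 0.079588 = 7.959%.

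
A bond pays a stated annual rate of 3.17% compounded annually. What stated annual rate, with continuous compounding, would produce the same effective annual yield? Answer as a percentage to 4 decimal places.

3.1208%

Compounded annually, EAR = nominal = 0.031700.
Equivalent continuous rate: r = ln(1 + 0.031700) = 0.031208 = 3.1208%.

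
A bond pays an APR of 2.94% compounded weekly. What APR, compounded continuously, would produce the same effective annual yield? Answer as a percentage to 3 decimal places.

EAR = (1 + 0.0294/52)^52 − 1 = 0.029828.
Equivalent continuous rate: r = ln(1 + 0.029828) = 0.029392 = 2.939%.

2.939%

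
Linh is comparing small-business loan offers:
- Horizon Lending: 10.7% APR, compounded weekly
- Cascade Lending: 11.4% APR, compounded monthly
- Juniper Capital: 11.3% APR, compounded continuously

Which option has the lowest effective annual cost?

Horizon Lending: (1 + 0.107/52)^52 − 1 = 11.281%
Cascade Lending: (1 + 0.114/12)^12 − 1 = 12.015%
Juniper Capital: e^0.113 − 1 = 11.963%
The lowest effective annual rate is Horizon Lending at 11.281%.

Horizon Lending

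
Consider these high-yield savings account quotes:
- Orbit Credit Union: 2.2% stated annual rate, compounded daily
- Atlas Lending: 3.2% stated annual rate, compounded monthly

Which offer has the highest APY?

Orbit Credit Union: (1 + 0.022/365)^365 − 1 = 2.224%
Atlas Lending: (1 + 0.032/12)^12 − 1 = 3.247%
The highest effective annual rate is Atlas Lending at 3.247%.

Atlas Lending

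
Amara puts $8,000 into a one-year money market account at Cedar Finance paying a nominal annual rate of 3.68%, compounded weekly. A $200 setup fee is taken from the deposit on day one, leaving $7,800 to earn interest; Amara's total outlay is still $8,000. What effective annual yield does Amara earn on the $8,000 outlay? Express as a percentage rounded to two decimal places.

Value after one year: 7,800 × (1 + 0.0368/52)^52 = 7,800 × 1.037472 = $8,092.28.
Effective yield on the $8,000 outlay: 8,092.28 / 8,000 − 1 = 0.011535 = 1.15%.

1.15%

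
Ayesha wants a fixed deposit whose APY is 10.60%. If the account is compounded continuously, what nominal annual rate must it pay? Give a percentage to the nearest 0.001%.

10.075%

Continuous: nominal r satisfies e^r − 1 = 0.1060.
r = ln(1 + 0.1060) = ln(1.1060) = 0.100750 = 10.075%.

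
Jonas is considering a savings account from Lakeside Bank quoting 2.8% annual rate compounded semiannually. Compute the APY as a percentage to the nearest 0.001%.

EAR = (1 + 0.028/2)^2 − 1.
= (1 + 0.014000)^2 − 1 = 1.028196 − 1 = 2.820%.

2.820%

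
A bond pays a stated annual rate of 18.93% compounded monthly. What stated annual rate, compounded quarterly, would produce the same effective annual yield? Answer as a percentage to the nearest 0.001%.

19.230%

EAR = (1 + 0.1893/12)^12 − 1 = 0.206619.
Solve (1 + r/4)^4 = 1.206619: r/4 = 1.206619^(1/4) − 1 = 0.048075, so r = 0.192302 = 19.230%.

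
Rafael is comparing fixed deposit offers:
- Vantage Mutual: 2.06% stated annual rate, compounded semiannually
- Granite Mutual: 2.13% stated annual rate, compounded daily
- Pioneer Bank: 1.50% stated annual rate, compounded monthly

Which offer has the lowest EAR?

Vantage Mutual: (1 + 0.0206/2)^2 − 1 = 2.071%
Granite Mutual: (1 + 0.0213/365)^365 − 1 = 2.153%
Pioneer Bank: (1 + 0.0150/12)^12 − 1 = 1.510%
The lowest effective annual rate is Pioneer Bank at 1.510%.

Pioneer Bank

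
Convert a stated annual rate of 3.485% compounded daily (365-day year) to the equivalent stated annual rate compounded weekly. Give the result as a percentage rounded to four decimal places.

3.4860%

EAR = (1 + 0.03485/365)^365 − 1 = 0.035463.
Solve (1 + r/52)^52 = 1.035463: r/52 = 1.035463^(1/52) − 1 = 0.000670, so r = 0.034860 = 3.4860%.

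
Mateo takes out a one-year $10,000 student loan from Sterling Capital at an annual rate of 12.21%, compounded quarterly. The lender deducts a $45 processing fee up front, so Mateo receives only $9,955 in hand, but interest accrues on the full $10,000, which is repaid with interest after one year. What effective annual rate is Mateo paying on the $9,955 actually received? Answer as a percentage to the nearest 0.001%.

Amount owed after one year: 10,000 × (1 + 0.1221/4)^4 = 10,000 × 1.127805 = $11,278.05.
Effective rate on net proceeds: 11,278.05 / 9,955 − 1 = 0.132903 = 13.290%.

13.290%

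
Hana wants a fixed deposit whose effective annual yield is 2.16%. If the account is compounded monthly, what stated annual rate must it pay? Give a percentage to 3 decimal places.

2.139%

(1 + r/12)^12 − 1 = 0.0216, so 1 + r/12 = 1.0216^(1/12).
r/12 = 0.001782, so r = 0.021389 = 2.139%.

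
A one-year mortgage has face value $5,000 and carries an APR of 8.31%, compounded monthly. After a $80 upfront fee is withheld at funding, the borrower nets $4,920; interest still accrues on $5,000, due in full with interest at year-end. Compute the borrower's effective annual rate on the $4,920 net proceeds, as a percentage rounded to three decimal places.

10.400%

Amount owed after one year: 5,000 × (1 + 0.0831/12)^12 = 5,000 × 1.086339 = $5,431.70.
Effective rate on net proceeds: 5,431.70 / 4,920 − 1 = 0.104003 = 10.400%.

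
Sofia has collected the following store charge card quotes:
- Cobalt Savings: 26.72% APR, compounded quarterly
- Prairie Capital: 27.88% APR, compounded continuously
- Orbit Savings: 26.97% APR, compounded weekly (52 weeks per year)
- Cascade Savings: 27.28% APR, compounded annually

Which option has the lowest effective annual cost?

Cobalt Savings: (1 + 0.2672/4)^4 − 1 = 29.519%
Prairie Capital: e^0.2788 − 1 = 32.154%
Orbit Savings: (1 + 0.2697/52)^52 − 1 = 30.866%
Cascade Savings: compounded annually, EAR = 27.280%
The lowest effective annual rate is Cascade Savings at 27.280%.

Cascade Savings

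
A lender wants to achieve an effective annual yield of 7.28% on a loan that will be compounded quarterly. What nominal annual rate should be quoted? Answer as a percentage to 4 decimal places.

7.0893%

(1 + r/4)^4 − 1 = 0.0728, so 1 + r/4 = 1.0728^(1/4).
r/4 = 0.017723, so r = 0.070893 = 7.0893%.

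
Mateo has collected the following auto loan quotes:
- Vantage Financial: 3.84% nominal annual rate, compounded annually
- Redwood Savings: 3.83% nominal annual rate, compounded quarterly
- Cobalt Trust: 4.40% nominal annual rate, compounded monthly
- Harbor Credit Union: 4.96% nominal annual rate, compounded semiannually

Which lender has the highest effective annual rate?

Harbor Credit Union

Vantage Financial: compounded annually, EAR = 3.840%
Redwood Savings: (1 + 0.0383/4)^4 − 1 = 3.885%
Cobalt Trust: (1 + 0.0440/12)^12 − 1 = 4.490%
Harbor Credit Union: (1 + 0.0496/2)^2 − 1 = 5.022%
The highest effective annual rate is Harbor Credit Union at 5.022%.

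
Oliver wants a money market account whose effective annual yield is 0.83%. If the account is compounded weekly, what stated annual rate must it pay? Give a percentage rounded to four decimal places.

0.8266%

(1 + r/52)^52 − 1 = 0.0083, so 1 + r/52 = 1.0083^(1/52).
r/52 = 0.000159, so r = 0.008266 = 0.8266%.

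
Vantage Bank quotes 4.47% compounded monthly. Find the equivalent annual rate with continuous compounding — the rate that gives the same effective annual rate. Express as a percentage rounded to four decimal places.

EAR = (1 + 0.0447/12)^12 − 1 = 0.045627.
Equivalent continuous rate: r = ln(1 + 0.045627) = 0.044617 = 4.4617%.

4.4617%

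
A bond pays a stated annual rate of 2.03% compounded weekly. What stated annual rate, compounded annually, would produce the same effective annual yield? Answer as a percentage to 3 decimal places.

2.050%

EAR = (1 + 0.0203/52)^52 − 1 = 0.020503.
Compounded annually, the equivalent nominal rate is the EAR itself: 2.050%.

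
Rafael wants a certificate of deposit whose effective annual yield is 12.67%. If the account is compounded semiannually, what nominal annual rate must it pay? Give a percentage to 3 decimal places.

12.292%

(1 + r/2)^2 − 1 = 0.1267, so 1 + r/2 = 1.1267^(1/2).
r/2 = 0.061461, so r = 0.122923 = 12.292%.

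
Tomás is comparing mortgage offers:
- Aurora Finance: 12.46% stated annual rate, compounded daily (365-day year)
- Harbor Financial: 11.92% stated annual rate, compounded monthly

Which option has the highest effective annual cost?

Aurora Finance: (1 + 0.1246/365)^365 − 1 = 13.267%
Harbor Financial: (1 + 0.1192/12)^12 − 1 = 12.593%
The highest effective annual rate is Aurora Finance at 13.267%.

Aurora Finance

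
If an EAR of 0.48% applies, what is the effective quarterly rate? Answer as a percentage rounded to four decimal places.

0.1198%

The per-quarter rate i satisfies (1 + i)^4 = 1 + 0.0048.
i = 1.0048^(1/4) − 1 = 0.0011978 = 0.1198%.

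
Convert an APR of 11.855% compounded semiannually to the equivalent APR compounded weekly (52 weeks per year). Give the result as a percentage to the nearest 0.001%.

11.530%

EAR = (1 + 0.11855/2)^2 − 1 = 0.122064.
Solve (1 + r/52)^52 = 1.122064: r/52 = 1.122064^(1/52) − 1 = 0.002217, so r = 0.115297 = 11.530%.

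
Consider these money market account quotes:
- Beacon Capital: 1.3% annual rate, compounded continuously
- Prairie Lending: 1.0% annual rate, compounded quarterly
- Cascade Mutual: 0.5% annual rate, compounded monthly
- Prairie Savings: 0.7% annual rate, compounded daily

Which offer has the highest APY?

Beacon Capital: e^0.013 − 1 = 1.308%
Prairie Lending: (1 + 0.010/4)^4 − 1 = 1.004%
Cascade Mutual: (1 + 0.005/12)^12 − 1 = 0.501%
Prairie Savings: (1 + 0.007/365)^365 − 1 = 0.702%
The highest effective annual rate is Beacon Capital at 1.308%.

Beacon Capital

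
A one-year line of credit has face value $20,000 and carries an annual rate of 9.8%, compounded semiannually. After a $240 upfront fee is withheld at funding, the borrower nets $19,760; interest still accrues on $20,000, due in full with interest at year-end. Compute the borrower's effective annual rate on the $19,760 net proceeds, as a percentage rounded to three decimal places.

Amount owed after one year: 20,000 × (1 + 0.098/2)^2 = 20,000 × 1.100401 = $22,008.02.
Effective rate on net proceeds: 22,008.02 / 19,760 − 1 = 0.113766 = 11.377%.

11.377%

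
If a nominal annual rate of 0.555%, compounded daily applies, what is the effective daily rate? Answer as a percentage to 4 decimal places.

With a nominal annual rate compounded daily, the periodic rate is the nominal rate divided by 365.
i = 0.00555 / 365 = 0.0000152 = 0.0015%.

0.0015%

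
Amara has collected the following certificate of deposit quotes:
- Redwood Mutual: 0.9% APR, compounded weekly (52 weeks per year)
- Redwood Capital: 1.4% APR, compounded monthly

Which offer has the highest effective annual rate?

Redwood Mutual: (1 + 0.009/52)^52 − 1 = 0.904%
Redwood Capital: (1 + 0.014/12)^12 − 1 = 1.409%
The highest effective annual rate is Redwood Capital at 1.409%.

Redwood Capital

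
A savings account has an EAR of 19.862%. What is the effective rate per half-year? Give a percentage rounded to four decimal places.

The per-half-year rate i satisfies (1 + i)^2 = 1 + 0.19862.
i = 1.19862^(1/2) − 1 = 0.0948151 = 9.4815%.

9.4815%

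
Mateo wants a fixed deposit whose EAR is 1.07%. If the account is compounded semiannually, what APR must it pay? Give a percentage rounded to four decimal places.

1.0672%

(1 + r/2)^2 − 1 = 0.0107, so 1 + r/2 = 1.0107^(1/2).
r/2 = 0.005336, so r = 0.010672 = 1.0672%.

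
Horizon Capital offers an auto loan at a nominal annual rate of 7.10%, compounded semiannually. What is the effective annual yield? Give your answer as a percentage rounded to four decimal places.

7.2260%

EAR = (1 + 0.0710/2)^2 − 1.
= 1.072260 − 1 = 7.2260%.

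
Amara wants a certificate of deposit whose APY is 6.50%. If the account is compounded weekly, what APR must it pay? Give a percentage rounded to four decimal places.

6.3013%

(1 + r/52)^52 − 1 = 0.0650, so 1 + r/52 = 1.0650^(1/52).
r/52 = 0.001212, so r = 0.063013 = 6.3013%.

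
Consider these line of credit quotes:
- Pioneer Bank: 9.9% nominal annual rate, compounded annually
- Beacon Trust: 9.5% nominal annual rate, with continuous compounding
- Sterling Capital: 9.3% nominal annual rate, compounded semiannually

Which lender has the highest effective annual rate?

Beacon Trust

Pioneer Bank: compounded annually, EAR = 9.900%
Beacon Trust: e^0.095 − 1 = 9.966%
Sterling Capital: (1 + 0.093/2)^2 − 1 = 9.516%
The highest effective annual rate is Beacon Trust at 9.966%.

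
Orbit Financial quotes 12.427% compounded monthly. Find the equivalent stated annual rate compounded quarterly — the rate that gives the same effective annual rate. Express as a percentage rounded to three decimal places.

12.556%

EAR = (1 + 0.12427/12)^12 − 1 = 0.131598.
Solve (1 + r/4)^4 = 1.131598: r/4 = 1.131598^(1/4) − 1 = 0.031390, so r = 0.125561 = 12.556%.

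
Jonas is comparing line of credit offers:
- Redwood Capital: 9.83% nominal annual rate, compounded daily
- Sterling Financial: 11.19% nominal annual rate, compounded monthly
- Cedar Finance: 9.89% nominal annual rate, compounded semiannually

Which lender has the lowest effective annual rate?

Cedar Finance

Redwood Capital: (1 + 0.0983/365)^365 − 1 = 10.328%
Sterling Financial: (1 + 0.1119/12)^12 − 1 = 11.782%
Cedar Finance: (1 + 0.0989/2)^2 − 1 = 10.135%
The lowest effective annual rate is Cedar Finance at 10.135%.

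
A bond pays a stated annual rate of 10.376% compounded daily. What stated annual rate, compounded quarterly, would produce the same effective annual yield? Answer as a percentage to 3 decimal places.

EAR = (1 + 0.10376/365)^365 − 1 = 0.109318.
Solve (1 + r/4)^4 = 1.109318: r/4 = 1.109318^(1/4) − 1 = 0.026276, so r = 0.105102 = 10.510%.

10.510%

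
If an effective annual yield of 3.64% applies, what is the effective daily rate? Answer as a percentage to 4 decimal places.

0.0098%

The per-day rate i satisfies (1 + i)^365 = 1 + 0.0364.
i = 1.0364^(1/365) − 1 = 0.0000980 = 0.0098%.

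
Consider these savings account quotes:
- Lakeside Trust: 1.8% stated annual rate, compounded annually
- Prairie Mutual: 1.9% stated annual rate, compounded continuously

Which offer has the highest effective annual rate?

Prairie Mutual

Lakeside Trust: compounded annually, EAR = 1.800%
Prairie Mutual: e^0.019 − 1 = 1.918%
The highest effective annual rate is Prairie Mutual at 1.918%.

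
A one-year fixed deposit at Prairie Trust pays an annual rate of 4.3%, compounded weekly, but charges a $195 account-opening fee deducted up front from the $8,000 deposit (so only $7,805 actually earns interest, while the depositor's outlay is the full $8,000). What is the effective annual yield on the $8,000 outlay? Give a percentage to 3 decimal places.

Value after one year: 7,805 × (1 + 0.043/52)^52 = 7,805 × 1.043919 = $8,147.79.
Effective yield on the $8,000 outlay: 8,147.79 / 8,000 − 1 = 0.018474 = 1.847%.

1.847%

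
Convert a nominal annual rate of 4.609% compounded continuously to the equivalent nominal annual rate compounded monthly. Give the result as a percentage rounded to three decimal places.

4.618%

EAR under continuous compounding: e^0.04609 − 1 = 0.047169.
Solve (1 + r/12)^12 = 1.047169: r/12 = 1.047169^(1/12) − 1 = 0.003848, so r = 0.046179 = 4.618%.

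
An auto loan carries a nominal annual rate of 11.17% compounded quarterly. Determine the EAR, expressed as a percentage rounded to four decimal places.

11.6467%

EAR = (1 + 0.1117/4)^4 − 1.
= (1 + 0.027925)^4 − 1 = 1.116467 − 1 = 11.6467%.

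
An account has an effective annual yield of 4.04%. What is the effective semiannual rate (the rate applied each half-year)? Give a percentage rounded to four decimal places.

The per-half-year rate i satisfies (1 + i)^2 = 1 + 0.0404.
i = 1.0404^(1/2) − 1 = 0.0200000 = 2.0000%.

2.0000%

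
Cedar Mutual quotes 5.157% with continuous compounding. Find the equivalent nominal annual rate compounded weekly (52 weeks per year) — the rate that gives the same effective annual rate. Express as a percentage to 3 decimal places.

EAR under continuous compounding: e^0.05157 − 1 = 0.052923.
Solve (1 + r/52)^52 = 1.052923: r/52 = 1.052923^(1/52) − 1 = 0.000992, so r = 0.051596 = 5.160%.

5.160%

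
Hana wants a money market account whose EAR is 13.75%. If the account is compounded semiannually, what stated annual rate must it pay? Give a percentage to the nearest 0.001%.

13.307%

(1 + r/2)^2 − 1 = 0.1375, so 1 + r/2 = 1.1375^(1/2).
r/2 = 0.066536, so r = 0.133073 = 13.307%.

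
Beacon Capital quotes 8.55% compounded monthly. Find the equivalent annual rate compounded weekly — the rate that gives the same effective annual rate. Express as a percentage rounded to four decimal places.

EAR = (1 + 0.0855/12)^12 − 1 = 0.088931.
Solve (1 + r/52)^52 = 1.088931: r/52 = 1.088931^(1/52) − 1 = 0.001640, so r = 0.085267 = 8.5267%.

8.5267%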